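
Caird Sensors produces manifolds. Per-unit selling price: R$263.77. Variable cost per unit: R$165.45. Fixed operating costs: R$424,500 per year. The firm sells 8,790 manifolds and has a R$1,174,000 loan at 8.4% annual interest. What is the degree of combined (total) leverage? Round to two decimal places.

Total contribution margin = 8,790 × R$98.32 = R$864,232.80.
Subtracting fixed costs: EBIT = R$864,232.80 − R$424,500 = R$439,732.80. Interest = R$98,616.00.
DOL = R$864,232.80 ÷ R$439,732.80 = 1.9654; DFL = R$439,732.80 ÷ R$341,116.80 = 1.2891.
Combined leverage = 1.9654 × 1.2891 = 2.5336.

2.53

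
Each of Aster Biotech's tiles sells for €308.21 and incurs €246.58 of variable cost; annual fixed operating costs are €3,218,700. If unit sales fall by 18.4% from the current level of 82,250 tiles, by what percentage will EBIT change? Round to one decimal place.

-50.4%

Total contribution margin = 82,250 × €61.63 = €5,069,067.50.
Operating income = contribution − fixed costs = €5,069,067.50 − €3,218,700 = €1,850,367.50.
Degree of operating leverage = €5,069,067.50 / €1,850,367.50 = 2.7395.
Operating income changes by 2.7395 × -18.4% = -50.4%.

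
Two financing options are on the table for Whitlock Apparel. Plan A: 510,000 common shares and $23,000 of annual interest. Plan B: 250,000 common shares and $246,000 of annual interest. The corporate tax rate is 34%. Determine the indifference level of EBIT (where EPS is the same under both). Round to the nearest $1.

$460,423

At indifference, (EBIT − 23,000)(1 − t)/510,000 = (EBIT − 246,000)(1 − t)/250,000.
The (1 − t) factor cancels: (EBIT − 23,000) × 250,000 = (EBIT − 246,000) × 510,000.
Solving, EBIT = (246,000·510,000 − 23,000·250,000) / (510,000 − 250,000) = 119,710,000,000 / 260,000 = 460,423.08.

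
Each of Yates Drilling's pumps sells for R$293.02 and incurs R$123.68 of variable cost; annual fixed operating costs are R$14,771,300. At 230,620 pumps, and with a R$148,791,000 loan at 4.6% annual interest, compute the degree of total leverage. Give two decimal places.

2.24

Contribution at this volume is 230,620 × R$169.34 = R$39,053,190.80.
Operating income = contribution − fixed costs = R$39,053,190.80 − R$14,771,300 = R$24,281,890.80. Interest = R$6,844,386.00.
DOL = R$39,053,190.80 ÷ R$24,281,890.80 = 1.6083; DFL = R$24,281,890.80 ÷ R$17,437,504.80 = 1.3925.
DCL = DOL × DFL = 1.6083 × 1.3925 = 2.2396.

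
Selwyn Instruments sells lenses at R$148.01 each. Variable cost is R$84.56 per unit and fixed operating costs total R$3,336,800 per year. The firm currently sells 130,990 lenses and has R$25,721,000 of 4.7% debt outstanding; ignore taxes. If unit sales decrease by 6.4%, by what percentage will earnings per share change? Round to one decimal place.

-14.1%

Total contribution margin = 130,990 × R$63.45 = R$8,311,315.50.
EBIT = R$8,311,315.50 − R$3,336,800 = R$4,974,515.50.
Interest = R$1,208,887.00, so EBIT − I = R$3,765,628.50.
DCL = total CM / (EBIT − I) = R$8,311,315.50 / R$3,765,628.50 = 2.2072.
%ΔEPS = DCL × %ΔSales = 2.2072 × -6.4% = -14.1%.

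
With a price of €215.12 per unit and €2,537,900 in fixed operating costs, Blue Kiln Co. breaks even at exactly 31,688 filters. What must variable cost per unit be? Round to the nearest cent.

Contribution per unit must be FC / Q = €2,537,900 / 31,688 = €80.0903.
Variable cost per unit = €215.12 − €80.0903 = €135.03.

€135.03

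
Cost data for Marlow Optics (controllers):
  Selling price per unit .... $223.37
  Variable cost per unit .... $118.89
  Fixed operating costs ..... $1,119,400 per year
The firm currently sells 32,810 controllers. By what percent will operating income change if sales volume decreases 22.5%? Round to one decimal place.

Total contribution margin = 32,810 × $104.48 = $3,427,988.80.
Subtracting fixed costs: EBIT = $3,427,988.80 − $1,119,400 = $2,308,588.80.
DOL = contribution ÷ EBIT = $3,427,988.80 ÷ $2,308,588.80 = 1.4849.
Operating income changes by 1.4849 × -22.5% = -33.4%.

-33.4%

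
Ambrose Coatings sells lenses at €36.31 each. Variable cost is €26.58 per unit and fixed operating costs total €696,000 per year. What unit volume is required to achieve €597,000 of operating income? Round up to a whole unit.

Each unit contributes €36.31 − €26.58 = €9.73.
Need Q such that Q × €9.73 − €696,000 = €597,000, i.e. Q = €1,293,000 / €9.73 = 132,887.98 → 132,888.

132,888 lenses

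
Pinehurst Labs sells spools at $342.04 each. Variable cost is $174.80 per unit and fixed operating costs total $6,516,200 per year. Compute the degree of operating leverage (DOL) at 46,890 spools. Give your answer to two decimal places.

Contribution at this volume is 46,890 × $167.24 = $7,841,883.60.
Operating income = contribution − fixed costs = $7,841,883.60 − $6,516,200 = $1,325,683.60.
Degree of operating leverage = $7,841,883.60 / $1,325,683.60 = 5.9154.

5.92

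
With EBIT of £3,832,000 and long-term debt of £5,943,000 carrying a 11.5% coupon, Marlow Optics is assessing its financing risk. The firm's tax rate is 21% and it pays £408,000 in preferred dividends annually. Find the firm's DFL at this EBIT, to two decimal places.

Interest = £683,445.00.
Preferred dividends grossed up pre-tax: £408,000 / (1 − 0.21) = £516,455.70.
DFL = EBIT ÷ [EBIT − I − D_p/(1−t)] = £3,832,000 ÷ [£3,832,000 − £683,445.00 − £516,455.70] = £3,832,000 ÷ £2,632,099.30 = 1.4559.

1.46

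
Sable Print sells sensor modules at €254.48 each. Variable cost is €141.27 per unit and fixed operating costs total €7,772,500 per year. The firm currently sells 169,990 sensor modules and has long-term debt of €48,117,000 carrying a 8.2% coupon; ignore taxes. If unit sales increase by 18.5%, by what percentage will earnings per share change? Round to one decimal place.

At 169,990 units, contribution = 169,990 × €113.21 = €19,244,567.90.
EBIT = €19,244,567.90 − €7,772,500 = €11,472,067.90.
After interest of €3,945,594.00, pre-tax earnings = €7,526,473.90.
DCL = total CM / (EBIT − I) = €19,244,567.90 / €7,526,473.90 = 2.5569.
%ΔEPS = DCL × %ΔSales = 2.5569 × +18.5% = +47.3%.

+47.3%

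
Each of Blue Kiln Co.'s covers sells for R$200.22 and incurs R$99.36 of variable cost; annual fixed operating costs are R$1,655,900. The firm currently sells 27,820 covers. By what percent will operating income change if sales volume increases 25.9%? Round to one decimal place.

Contribution at this volume is 27,820 × R$100.86 = R$2,805,925.20.
Operating income = contribution − fixed costs = R$2,805,925.20 − R$1,655,900 = R$1,150,025.20.
So DOL = total CM / EBIT = R$2,805,925.20 / R$1,150,025.20 = 2.4399.
%ΔEBIT = DOL × %ΔSales = 2.4399 × +25.9% = +63.2%.

+63.2%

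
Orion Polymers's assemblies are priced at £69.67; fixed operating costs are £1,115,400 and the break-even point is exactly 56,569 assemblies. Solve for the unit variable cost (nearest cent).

£49.95

Contribution per unit must be FC / Q = £1,115,400 / 56,569 = £19.7175.
Variable cost per unit = £69.67 − £19.7175 = £49.95.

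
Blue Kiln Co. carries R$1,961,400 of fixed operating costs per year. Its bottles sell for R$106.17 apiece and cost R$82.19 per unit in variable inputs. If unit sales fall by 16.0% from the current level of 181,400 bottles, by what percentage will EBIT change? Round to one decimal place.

Total contribution margin = 181,400 × R$23.98 = R$4,349,972.00.
EBIT = R$4,349,972.00 − R$1,961,400 = R$2,388,572.00.
So DOL = total CM / EBIT = R$4,349,972.00 / R$2,388,572.00 = 1.8212.
Operating income changes by 1.8212 × -16.0% = -29.1%.

-29.1%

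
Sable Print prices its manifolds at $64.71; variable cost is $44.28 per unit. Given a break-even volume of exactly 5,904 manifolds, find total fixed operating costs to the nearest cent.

$120,618.72

Contribution margin per unit = $64.71 − $44.28 = $20.43.
Since BE = FC / CM, FC = 5,904 × $20.43 = $120,618.72.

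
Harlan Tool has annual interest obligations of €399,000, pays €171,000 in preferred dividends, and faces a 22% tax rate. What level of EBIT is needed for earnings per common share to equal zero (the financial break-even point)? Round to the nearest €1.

€618,231

Preferred dividends are paid after tax, so their pre-tax equivalent is €171,000 ÷ (1 − 0.22) = €219,230.77.
EPS = 0 when EBIT covers interest plus the pre-tax preferred burden: €399,000 + €219,230.77 = €618,230.77.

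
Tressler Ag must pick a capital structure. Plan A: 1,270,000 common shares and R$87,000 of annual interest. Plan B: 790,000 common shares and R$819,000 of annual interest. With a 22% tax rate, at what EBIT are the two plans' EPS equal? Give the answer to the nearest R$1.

R$2,023,750

Set EPS_A = EPS_B: (EBIT − R$87,000)(1 − 0.22) ÷ 1,270,000 = (EBIT − R$819,000)(1 − 0.22) ÷ 790,000.
The (1 − t) factor cancels: (EBIT − 87,000) × 790,000 = (EBIT − 819,000) × 1,270,000.
Solving, EBIT = (819,000·1,270,000 − 87,000·790,000) / (1,270,000 − 790,000) = 971,400,000,000 / 480,000 = 2,023,750.00.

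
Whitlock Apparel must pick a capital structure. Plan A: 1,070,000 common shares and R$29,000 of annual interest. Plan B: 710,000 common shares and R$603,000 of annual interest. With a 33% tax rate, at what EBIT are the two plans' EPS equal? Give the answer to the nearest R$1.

At indifference, (EBIT − 29,000)(1 − t)/1,070,000 = (EBIT − 603,000)(1 − t)/710,000.
The (1 − t) factor cancels: (EBIT − 29,000) × 710,000 = (EBIT − 603,000) × 1,070,000.
Solving, EBIT = (603,000·1,070,000 − 29,000·710,000) / (1,070,000 − 710,000) = 624,620,000,000 / 360,000 = 1,735,055.56.

R$1,735,056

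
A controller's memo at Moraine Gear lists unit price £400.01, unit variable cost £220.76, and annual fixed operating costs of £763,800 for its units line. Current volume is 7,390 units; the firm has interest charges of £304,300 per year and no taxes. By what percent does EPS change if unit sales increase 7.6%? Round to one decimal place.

Contribution at this volume is 7,390 × £179.25 = £1,324,657.50.
Subtracting fixed costs: EBIT = £1,324,657.50 − £763,800 = £560,857.50.
After interest of £304,300.00, pre-tax earnings = £256,557.50.
DCL = total CM / (EBIT − I) = £1,324,657.50 / £256,557.50 = 5.1632.
EPS therefore changes by 5.1632 × (+7.6%) = +39.2%.

+39.2%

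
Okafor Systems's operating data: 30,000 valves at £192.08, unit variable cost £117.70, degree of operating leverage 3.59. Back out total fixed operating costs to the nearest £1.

£1,609,840

At 30,000 units, contribution = 30,000 × £74.38 = £2,231,400.00.
Since DOL = CM ÷ EBIT, EBIT = £2,231,400.00 ÷ 3.59 = £621,559.89.
And FC = contribution − EBIT = £2,231,400.00 − £621,559.89 = £1,609,840.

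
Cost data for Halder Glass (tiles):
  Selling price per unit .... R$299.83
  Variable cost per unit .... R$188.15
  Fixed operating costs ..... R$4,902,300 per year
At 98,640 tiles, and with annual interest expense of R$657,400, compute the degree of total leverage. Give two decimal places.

2.02

Contribution at this volume is 98,640 × R$111.68 = R$11,016,115.20.
EBIT = R$11,016,115.20 − R$4,902,300 = R$6,113,815.20. Interest = R$657,400.00, so EBIT − I = R$5,456,415.20.
Degree of total leverage = total CM / (EBIT − interest) = R$11,016,115.20 / R$5,456,415.20 = 2.0189.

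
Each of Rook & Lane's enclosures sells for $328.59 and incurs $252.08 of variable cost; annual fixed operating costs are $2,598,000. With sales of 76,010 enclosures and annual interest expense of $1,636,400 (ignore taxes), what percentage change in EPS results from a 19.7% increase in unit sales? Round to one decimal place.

Contribution at this volume is 76,010 × $76.51 = $5,815,525.10.
Operating income = contribution − fixed costs = $5,815,525.10 − $2,598,000 = $3,217,525.10.
Interest = $1,636,400.00, so EBIT − I = $1,581,125.10.
DCL = total CM / (EBIT − I) = $5,815,525.10 / $1,581,125.10 = 3.6781.
%ΔEPS = DCL × %ΔSales = 3.6781 × +19.7% = +72.5%.

+72.5%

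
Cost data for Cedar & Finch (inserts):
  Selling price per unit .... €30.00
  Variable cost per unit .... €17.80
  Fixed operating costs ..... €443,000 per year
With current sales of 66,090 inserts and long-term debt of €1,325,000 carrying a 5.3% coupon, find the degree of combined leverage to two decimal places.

Total contribution margin = 66,090 × €12.20 = €806,298.00.
Subtracting fixed costs: EBIT = €806,298.00 − €443,000 = €363,298.00. Interest = €70,225.00.
DOL = €806,298.00 ÷ €363,298.00 = 2.2194; DFL = €363,298.00 ÷ €293,073.00 = 1.2396.
DCL = DOL × DFL = 2.2194 × 1.2396 = 2.7512.

2.75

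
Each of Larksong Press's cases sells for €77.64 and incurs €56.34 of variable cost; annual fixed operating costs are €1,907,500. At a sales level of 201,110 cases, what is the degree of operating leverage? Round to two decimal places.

Total contribution margin = 201,110 × €21.30 = €4,283,643.00.
Subtracting fixed costs: EBIT = €4,283,643.00 − €1,907,500 = €2,376,143.00.
DOL = contribution ÷ EBIT = €4,283,643.00 ÷ €2,376,143.00 = 1.8028.

1.80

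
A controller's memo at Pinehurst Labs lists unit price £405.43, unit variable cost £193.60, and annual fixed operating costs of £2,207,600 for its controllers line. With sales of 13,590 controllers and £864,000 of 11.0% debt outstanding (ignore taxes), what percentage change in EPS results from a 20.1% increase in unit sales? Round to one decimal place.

Total contribution margin = 13,590 × £211.83 = £2,878,769.70.
Subtracting fixed costs: EBIT = £2,878,769.70 − £2,207,600 = £671,169.70.
After interest of £95,040.00, pre-tax earnings = £576,129.70.
Degree of combined leverage = contribution ÷ (EBIT − I) = £2,878,769.70 ÷ £576,129.70 = 4.9967.
%ΔEPS = DCL × %ΔSales = 4.9967 × +20.1% = +100.4%.

+100.4%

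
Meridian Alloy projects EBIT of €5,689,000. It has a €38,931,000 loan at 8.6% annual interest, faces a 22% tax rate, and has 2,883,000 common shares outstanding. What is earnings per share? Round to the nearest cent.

€0.63

Interest = €3,348,066.00, so EBT = €5,689,000 − €3,348,066.00 = €2,340,934.00.
After tax at 22%: net income = €2,340,934.00 × 0.78 = €1,825,928.52.
Per share: €1,825,928.52 / 2,883,000 shares = €0.63.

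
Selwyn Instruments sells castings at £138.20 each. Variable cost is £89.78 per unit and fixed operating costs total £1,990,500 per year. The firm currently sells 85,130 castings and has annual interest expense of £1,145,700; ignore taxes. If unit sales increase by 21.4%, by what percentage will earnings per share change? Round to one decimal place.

+89.5%

At 85,130 units, contribution = 85,130 × £48.42 = £4,121,994.60.
EBIT = £4,121,994.60 − £1,990,500 = £2,131,494.60.
Interest = £1,145,700.00, so EBIT − I = £985,794.60.
DCL = total CM / (EBIT − I) = £4,121,994.60 / £985,794.60 = 4.1814.
EPS therefore changes by 4.1814 × (+21.4%) = +89.5%.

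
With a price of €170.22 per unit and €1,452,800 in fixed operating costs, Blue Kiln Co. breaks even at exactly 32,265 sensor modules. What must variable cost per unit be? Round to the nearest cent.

€125.19

At break-even, FC = Q × (P − VC), so P − VC = €1,452,800 ÷ 32,265 = €45.0271.
Hence VC = price − CM = €170.22 − €45.0271 = €125.19.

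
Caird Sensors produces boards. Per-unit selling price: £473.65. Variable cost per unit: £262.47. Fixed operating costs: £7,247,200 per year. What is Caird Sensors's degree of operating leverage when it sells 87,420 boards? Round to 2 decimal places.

1.65

Total contribution margin = 87,420 × £211.18 = £18,461,355.60.
Operating income = contribution − fixed costs = £18,461,355.60 − £7,247,200 = £11,214,155.60.
Degree of operating leverage = £18,461,355.60 / £11,214,155.60 = 1.6463.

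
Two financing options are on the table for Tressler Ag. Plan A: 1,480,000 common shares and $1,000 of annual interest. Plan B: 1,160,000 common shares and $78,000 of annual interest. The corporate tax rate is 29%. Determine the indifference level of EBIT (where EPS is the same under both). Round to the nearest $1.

$357,125

At indifference, (EBIT − 1,000)(1 − t)/1,480,000 = (EBIT − 78,000)(1 − t)/1,160,000.
Cancelling (1 − t) and cross-multiplying: 1,160,000·(EBIT − 1,000) = 1,480,000·(EBIT − 78,000).
EBIT × (1,480,000 − 1,160,000) = 78,000 × 1,480,000 − 1,000 × 1,160,000 = 114,280,000,000, so EBIT = 114,280,000,000 ÷ 320,000 = 357,125.00.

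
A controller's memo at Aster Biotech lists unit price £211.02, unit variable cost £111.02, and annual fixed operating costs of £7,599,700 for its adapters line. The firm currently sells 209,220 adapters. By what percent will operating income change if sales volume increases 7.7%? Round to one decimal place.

Contribution at this volume is 209,220 × £100.00 = £20,922,000.00.
Subtracting fixed costs: EBIT = £20,922,000.00 − £7,599,700 = £13,322,300.00.
Degree of operating leverage = £20,922,000.00 / £13,322,300.00 = 1.5704.
Operating income changes by 1.5704 × +7.7% = +12.1%.

+12.1%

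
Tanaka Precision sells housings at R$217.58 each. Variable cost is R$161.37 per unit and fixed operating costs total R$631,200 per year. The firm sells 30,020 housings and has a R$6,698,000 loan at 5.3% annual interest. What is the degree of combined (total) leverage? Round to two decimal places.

2.41

Contribution at this volume is 30,020 × R$56.21 = R$1,687,424.20.
EBIT = R$1,687,424.20 − R$631,200 = R$1,056,224.20. Interest = R$354,994.00, so EBIT − I = R$701,230.20.
Degree of total leverage = total CM / (EBIT − interest) = R$1,687,424.20 / R$701,230.20 = 2.4064.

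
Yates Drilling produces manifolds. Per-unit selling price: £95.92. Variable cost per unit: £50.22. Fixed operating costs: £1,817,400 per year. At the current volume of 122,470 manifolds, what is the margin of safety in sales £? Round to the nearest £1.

£7,932,771

Each unit contributes £95.92 − £50.22 = £45.70. Break-even units = £1,817,400 ÷ £45.70 = 39,768.05; break-even revenue = 39,768.05 × £95.92 = £3,814,551.60.
Actual sales revenue = 122,470 × £95.92 = £11,747,322.40.
Margin of safety = £11,747,322.40 − £3,814,551.60 = £7,932,771.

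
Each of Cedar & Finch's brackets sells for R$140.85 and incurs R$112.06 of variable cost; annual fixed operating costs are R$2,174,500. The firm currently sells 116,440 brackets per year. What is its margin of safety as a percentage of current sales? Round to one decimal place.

Contribution margin per unit = R$140.85 − R$112.06 = R$28.79. Break-even units = R$2,174,500 ÷ R$28.79 = 75,529.70; break-even revenue = 75,529.70 × R$140.85 = R$10,638,357.94.
Current sales = 116,440 × R$140.85 = R$16,400,574.00.
Margin of safety = (R$16,400,574.00 − R$10,638,357.94) ÷ R$16,400,574.00 = 35.1%.

35.1%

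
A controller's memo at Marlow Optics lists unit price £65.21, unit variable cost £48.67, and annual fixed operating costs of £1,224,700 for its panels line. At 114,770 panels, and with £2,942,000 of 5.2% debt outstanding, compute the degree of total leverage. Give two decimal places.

At 114,770 units, contribution = 114,770 × £16.54 = £1,898,295.80.
Subtracting fixed costs: EBIT = £1,898,295.80 − £1,224,700 = £673,595.80. Interest = £152,984.00, so EBIT − I = £520,611.80.
Degree of total leverage = total CM / (EBIT − interest) = £1,898,295.80 / £520,611.80 = 3.6463.

3.65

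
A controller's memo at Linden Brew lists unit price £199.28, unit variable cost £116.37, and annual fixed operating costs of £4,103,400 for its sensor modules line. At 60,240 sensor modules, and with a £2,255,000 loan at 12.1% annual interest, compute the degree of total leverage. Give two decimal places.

Contribution at this volume is 60,240 × £82.91 = £4,994,498.40.
EBIT = £4,994,498.40 − £4,103,400 = £891,098.40. Interest = £272,855.00, so EBIT − I = £618,243.40.
Degree of total leverage = total CM / (EBIT − interest) = £4,994,498.40 / £618,243.40 = 8.0785.

8.08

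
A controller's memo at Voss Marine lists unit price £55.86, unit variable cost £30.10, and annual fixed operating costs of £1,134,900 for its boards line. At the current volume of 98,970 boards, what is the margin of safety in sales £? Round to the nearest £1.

£3,067,458

Contribution margin per unit = £55.86 − £30.10 = £25.76. Break-even units = £1,134,900 ÷ £25.76 = 44,056.68; break-even revenue = 44,056.68 × £55.86 = £2,461,005.98.
Current sales = 98,970 × £55.86 = £5,528,464.20.
Margin of safety = £5,528,464.20 − £2,461,005.98 = £3,067,458.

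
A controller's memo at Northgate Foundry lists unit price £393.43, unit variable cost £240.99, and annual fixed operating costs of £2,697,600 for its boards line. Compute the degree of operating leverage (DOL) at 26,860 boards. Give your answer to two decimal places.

At 26,860 units, contribution = 26,860 × £152.44 = £4,094,538.40.
EBIT = £4,094,538.40 − £2,697,600 = £1,396,938.40.
So DOL = total CM / EBIT = £4,094,538.40 / £1,396,938.40 = 2.9311.

2.93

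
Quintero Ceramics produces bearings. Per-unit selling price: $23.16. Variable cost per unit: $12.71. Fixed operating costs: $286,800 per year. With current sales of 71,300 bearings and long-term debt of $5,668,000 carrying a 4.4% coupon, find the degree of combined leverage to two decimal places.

3.57

Total contribution margin = 71,300 × $10.45 = $745,085.00.
Subtracting fixed costs: EBIT = $745,085.00 − $286,800 = $458,285.00. Interest = $249,392.00.
DOL = $745,085.00 ÷ $458,285.00 = 1.6258; DFL = $458,285.00 ÷ $208,893.00 = 2.1939.
DCL = DOL × DFL = 1.6258 × 2.1939 = 3.5668.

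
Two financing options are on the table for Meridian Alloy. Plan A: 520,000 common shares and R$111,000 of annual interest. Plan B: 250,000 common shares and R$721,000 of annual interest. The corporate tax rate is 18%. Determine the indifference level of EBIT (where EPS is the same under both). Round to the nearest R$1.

At indifference, (EBIT − 111,000)(1 − t)/520,000 = (EBIT − 721,000)(1 − t)/250,000.
The (1 − t) factor cancels: (EBIT − 111,000) × 250,000 = (EBIT − 721,000) × 520,000.
EBIT × (520,000 − 250,000) = 721,000 × 520,000 − 111,000 × 250,000 = 347,170,000,000, so EBIT = 347,170,000,000 ÷ 270,000 = 1,285,814.81.

R$1,285,815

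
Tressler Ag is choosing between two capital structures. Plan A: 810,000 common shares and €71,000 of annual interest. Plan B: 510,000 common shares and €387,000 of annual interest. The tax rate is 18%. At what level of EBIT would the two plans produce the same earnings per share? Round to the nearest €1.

Set EPS_A = EPS_B: (EBIT − €71,000)(1 − 0.18) ÷ 810,000 = (EBIT − €387,000)(1 − 0.18) ÷ 510,000.
The (1 − t) factor cancels: (EBIT − 71,000) × 510,000 = (EBIT − 387,000) × 810,000.
EBIT × (810,000 − 510,000) = 387,000 × 810,000 − 71,000 × 510,000 = 277,260,000,000, so EBIT = 277,260,000,000 ÷ 300,000 = 924,200.00.

€924,200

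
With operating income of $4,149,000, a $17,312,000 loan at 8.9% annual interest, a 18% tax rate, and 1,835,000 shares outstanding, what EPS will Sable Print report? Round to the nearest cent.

Interest = $1,540,768.00, so EBT = $4,149,000 − $1,540,768.00 = $2,608,232.00.
After tax at 18%: net income = $2,608,232.00 × 0.82 = $2,138,750.24.
Per share: $2,138,750.24 / 1,835,000 shares = $1.17.

$1.17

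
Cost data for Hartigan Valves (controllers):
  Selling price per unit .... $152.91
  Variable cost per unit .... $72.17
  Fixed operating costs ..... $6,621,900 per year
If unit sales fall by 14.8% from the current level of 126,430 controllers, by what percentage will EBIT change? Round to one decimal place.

-42.1%

At 126,430 units, contribution = 126,430 × $80.74 = $10,207,958.20.
Subtracting fixed costs: EBIT = $10,207,958.20 − $6,621,900 = $3,586,058.20.
So DOL = total CM / EBIT = $10,207,958.20 / $3,586,058.20 = 2.8466.
Operating income changes by 2.8466 × -14.8% = -42.1%.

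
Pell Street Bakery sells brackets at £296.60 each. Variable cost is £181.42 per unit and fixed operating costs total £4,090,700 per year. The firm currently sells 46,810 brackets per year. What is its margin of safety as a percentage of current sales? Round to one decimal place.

Unit CM = price − variable cost = £296.60 − £181.42 = £115.18. Break-even units = £4,090,700 ÷ £115.18 = 35,515.71; break-even revenue = 35,515.71 × £296.60 = £10,533,960.93.
Current sales = 46,810 × £296.60 = £13,883,846.00.
Margin of safety = (£13,883,846.00 − £10,533,960.93) ÷ £13,883,846.00 = 24.1%.

24.1%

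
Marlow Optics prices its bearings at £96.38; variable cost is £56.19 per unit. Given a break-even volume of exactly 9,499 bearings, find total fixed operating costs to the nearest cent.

£381,764.81

Contribution margin per unit = £96.38 − £56.19 = £40.19.
Fixed costs = break-even units × CM = 9,499 × £40.19 = £381,764.81.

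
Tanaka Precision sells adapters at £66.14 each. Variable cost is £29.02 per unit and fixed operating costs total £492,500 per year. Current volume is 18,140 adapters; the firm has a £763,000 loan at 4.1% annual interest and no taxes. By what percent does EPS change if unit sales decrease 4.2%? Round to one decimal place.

-18.9%

Total contribution margin = 18,140 × £37.12 = £673,356.80.
Subtracting fixed costs: EBIT = £673,356.80 − £492,500 = £180,856.80.
After interest of £31,283.00, pre-tax earnings = £149,573.80.
DCL = total CM / (EBIT − I) = £673,356.80 / £149,573.80 = 4.5018.
EPS therefore changes by 4.5018 × (-4.2%) = -18.9%.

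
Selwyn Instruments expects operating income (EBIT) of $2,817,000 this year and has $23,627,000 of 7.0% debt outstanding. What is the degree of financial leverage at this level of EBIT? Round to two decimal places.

Annual interest charges come to $1,653,890.00.
Degree of financial leverage = EBIT / (EBIT − interest) = $2,817,000 / $1,163,110.00 = 2.4220.

2.42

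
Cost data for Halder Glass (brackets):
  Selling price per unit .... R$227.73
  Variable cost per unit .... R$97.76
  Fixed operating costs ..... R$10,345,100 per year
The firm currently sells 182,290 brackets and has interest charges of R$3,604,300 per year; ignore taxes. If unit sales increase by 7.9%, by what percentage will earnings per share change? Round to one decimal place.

+19.2%

Total contribution margin = 182,290 × R$129.97 = R$23,692,231.30.
EBIT = R$23,692,231.30 − R$10,345,100 = R$13,347,131.30.
Interest = R$3,604,300.00, so EBIT − I = R$9,742,831.30.
DCL = total CM / (EBIT − I) = R$23,692,231.30 / R$9,742,831.30 = 2.4318.
%ΔEPS = DCL × %ΔSales = 2.4318 × +7.9% = +19.2%.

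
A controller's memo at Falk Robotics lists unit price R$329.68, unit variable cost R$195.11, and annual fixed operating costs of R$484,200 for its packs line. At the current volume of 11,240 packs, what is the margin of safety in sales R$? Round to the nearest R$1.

R$2,519,373

Contribution margin per unit = R$329.68 − R$195.11 = R$134.57. Break-even units = R$484,200 ÷ R$134.57 = 3,598.13; break-even revenue = 3,598.13 × R$329.68 = R$1,186,230.63.
Current sales = 11,240 × R$329.68 = R$3,705,603.20.
Margin of safety = R$3,705,603.20 − R$1,186,230.63 = R$2,519,373.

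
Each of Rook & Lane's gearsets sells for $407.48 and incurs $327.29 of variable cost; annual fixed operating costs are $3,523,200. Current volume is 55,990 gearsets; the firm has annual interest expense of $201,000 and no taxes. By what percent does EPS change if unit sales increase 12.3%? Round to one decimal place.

+72.1%

Total contribution margin = 55,990 × $80.19 = $4,489,838.10.
Operating income = contribution − fixed costs = $4,489,838.10 − $3,523,200 = $966,638.10.
Interest = $201,000.00, so EBIT − I = $765,638.10.
DCL = total CM / (EBIT − I) = $4,489,838.10 / $765,638.10 = 5.8642.
%ΔEPS = DCL × %ΔSales = 5.8642 × +12.3% = +72.1%.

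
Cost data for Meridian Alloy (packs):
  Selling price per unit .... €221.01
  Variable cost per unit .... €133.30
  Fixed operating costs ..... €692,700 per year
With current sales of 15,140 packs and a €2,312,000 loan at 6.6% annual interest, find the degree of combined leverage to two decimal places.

Contribution at this volume is 15,140 × €87.71 = €1,327,929.40.
EBIT = €1,327,929.40 − €692,700 = €635,229.40. Interest = €152,592.00, so EBIT − I = €482,637.40.
DCL = contribution ÷ (EBIT − I) = €1,327,929.40 ÷ €482,637.40 = 2.7514.

2.75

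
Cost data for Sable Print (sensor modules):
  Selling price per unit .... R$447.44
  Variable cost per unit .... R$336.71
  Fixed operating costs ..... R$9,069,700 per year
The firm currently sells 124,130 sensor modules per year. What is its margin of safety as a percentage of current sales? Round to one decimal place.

34.0%

Unit CM = price − variable cost = R$447.44 − R$336.71 = R$110.73. Break-even units = R$9,069,700 ÷ R$110.73 = 81,908.25; break-even revenue = 81,908.25 × R$447.44 = R$36,649,025.27.
Actual sales revenue = 124,130 × R$447.44 = R$55,540,727.20.
Margin of safety = (R$55,540,727.20 − R$36,649,025.27) ÷ R$55,540,727.20 = 34.0%.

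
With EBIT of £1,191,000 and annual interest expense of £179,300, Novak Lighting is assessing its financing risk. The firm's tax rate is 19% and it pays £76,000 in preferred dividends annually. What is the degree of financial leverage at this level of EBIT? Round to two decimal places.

Interest = £179,300.00.
Preferred dividends grossed up pre-tax: £76,000 / (1 − 0.19) = £93,827.16.
DFL = EBIT ÷ [EBIT − I − D_p/(1−t)] = £1,191,000 ÷ [£1,191,000 − £179,300.00 − £93,827.16] = £1,191,000 ÷ £917,872.84 = 1.2976.

1.30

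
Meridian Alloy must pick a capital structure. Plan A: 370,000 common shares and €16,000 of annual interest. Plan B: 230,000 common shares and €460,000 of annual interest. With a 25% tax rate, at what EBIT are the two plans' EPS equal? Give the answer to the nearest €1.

Set EPS_A = EPS_B: (EBIT − €16,000)(1 − 0.25) ÷ 370,000 = (EBIT − €460,000)(1 − 0.25) ÷ 230,000.
Cancelling (1 − t) and cross-multiplying: 230,000·(EBIT − 16,000) = 370,000·(EBIT − 460,000).
EBIT × (370,000 − 230,000) = 460,000 × 370,000 − 16,000 × 230,000 = 166,520,000,000, so EBIT = 166,520,000,000 ÷ 140,000 = 1,189,428.57.

€1,189,429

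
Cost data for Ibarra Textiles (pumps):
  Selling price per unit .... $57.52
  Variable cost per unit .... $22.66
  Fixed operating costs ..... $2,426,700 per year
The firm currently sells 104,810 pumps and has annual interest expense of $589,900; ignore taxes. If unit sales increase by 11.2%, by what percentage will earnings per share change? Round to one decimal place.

+64.2%

Contribution at this volume is 104,810 × $34.86 = $3,653,676.60.
EBIT = $3,653,676.60 − $2,426,700 = $1,226,976.60.
Interest = $589,900.00, so EBIT − I = $637,076.60.
Degree of combined leverage = contribution ÷ (EBIT − I) = $3,653,676.60 ÷ $637,076.60 = 5.7351.
EPS therefore changes by 5.7351 × (+11.2%) = +64.2%.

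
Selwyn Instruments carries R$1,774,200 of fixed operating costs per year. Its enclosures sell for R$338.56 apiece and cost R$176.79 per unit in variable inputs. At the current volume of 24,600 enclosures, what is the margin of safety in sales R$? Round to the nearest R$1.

Unit CM = price − variable cost = R$338.56 − R$176.79 = R$161.77. Break-even units = R$1,774,200 ÷ R$161.77 = 10,967.42; break-even revenue = 10,967.42 × R$338.56 = R$3,713,130.69.
Current sales = 24,600 × R$338.56 = R$8,328,576.00.
Margin of safety = R$8,328,576.00 − R$3,713,130.69 = R$4,615,445.

R$4,615,445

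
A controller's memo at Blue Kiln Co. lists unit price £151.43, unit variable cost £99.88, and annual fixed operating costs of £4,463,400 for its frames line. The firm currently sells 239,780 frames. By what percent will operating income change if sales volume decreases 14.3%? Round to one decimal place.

-22.4%

Contribution at this volume is 239,780 × £51.55 = £12,360,659.00.
Subtracting fixed costs: EBIT = £12,360,659.00 − £4,463,400 = £7,897,259.00.
So DOL = total CM / EBIT = £12,360,659.00 / £7,897,259.00 = 1.5652.
%ΔEBIT = DOL × %ΔSales = 1.5652 × -14.3% = -22.4%.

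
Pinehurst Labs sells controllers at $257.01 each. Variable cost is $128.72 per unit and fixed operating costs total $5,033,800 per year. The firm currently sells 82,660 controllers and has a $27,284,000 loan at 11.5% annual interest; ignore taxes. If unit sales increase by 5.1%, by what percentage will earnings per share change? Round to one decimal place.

+22.2%

Contribution at this volume is 82,660 × $128.29 = $10,604,451.40.
Subtracting fixed costs: EBIT = $10,604,451.40 − $5,033,800 = $5,570,651.40.
After interest of $3,137,660.00, pre-tax earnings = $2,432,991.40.
Degree of combined leverage = contribution ÷ (EBIT − I) = $10,604,451.40 ÷ $2,432,991.40 = 4.3586.
%ΔEPS = DCL × %ΔSales = 4.3586 × +5.1% = +22.2%.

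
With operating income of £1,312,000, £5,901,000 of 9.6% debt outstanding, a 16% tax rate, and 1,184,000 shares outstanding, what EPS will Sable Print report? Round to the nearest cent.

£0.53

Interest = £566,496.00, so EBT = £1,312,000 − £566,496.00 = £745,504.00.
Net income = £745,504.00 × (1 − 0.16) = £626,223.36.
EPS = £626,223.36 ÷ 1,184,000 = £0.53.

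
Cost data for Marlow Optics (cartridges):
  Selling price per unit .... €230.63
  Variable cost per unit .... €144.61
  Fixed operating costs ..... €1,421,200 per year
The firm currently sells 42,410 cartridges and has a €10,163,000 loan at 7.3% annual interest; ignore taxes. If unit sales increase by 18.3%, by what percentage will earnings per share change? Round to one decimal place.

At 42,410 units, contribution = 42,410 × €86.02 = €3,648,108.20.
Subtracting fixed costs: EBIT = €3,648,108.20 − €1,421,200 = €2,226,908.20.
After interest of €741,899.00, pre-tax earnings = €1,485,009.20.
Degree of combined leverage = contribution ÷ (EBIT − I) = €3,648,108.20 ÷ €1,485,009.20 = 2.4566.
EPS therefore changes by 2.4566 × (+18.3%) = +45.0%.

+45.0%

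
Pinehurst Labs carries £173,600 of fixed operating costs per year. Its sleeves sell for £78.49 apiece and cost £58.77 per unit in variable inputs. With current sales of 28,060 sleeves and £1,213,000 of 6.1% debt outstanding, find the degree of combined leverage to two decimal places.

Total contribution margin = 28,060 × £19.72 = £553,343.20.
Subtracting fixed costs: EBIT = £553,343.20 − £173,600 = £379,743.20. Interest = £73,993.00, so EBIT − I = £305,750.20.
Degree of total leverage = total CM / (EBIT − interest) = £553,343.20 / £305,750.20 = 1.8098.

1.81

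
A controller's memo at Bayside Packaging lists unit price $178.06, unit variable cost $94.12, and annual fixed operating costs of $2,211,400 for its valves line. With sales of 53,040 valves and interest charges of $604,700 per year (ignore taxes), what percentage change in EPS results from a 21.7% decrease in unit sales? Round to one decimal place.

-59.1%

At 53,040 units, contribution = 53,040 × $83.94 = $4,452,177.60.
EBIT = $4,452,177.60 − $2,211,400 = $2,240,777.60.
After interest of $604,700.00, pre-tax earnings = $1,636,077.60.
Degree of combined leverage = contribution ÷ (EBIT − I) = $4,452,177.60 ÷ $1,636,077.60 = 2.7213.
%ΔEPS = DCL × %ΔSales = 2.7213 × -21.7% = -59.1%.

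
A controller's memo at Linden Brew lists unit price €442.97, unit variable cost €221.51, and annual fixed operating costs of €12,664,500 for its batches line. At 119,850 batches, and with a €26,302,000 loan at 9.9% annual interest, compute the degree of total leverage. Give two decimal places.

At 119,850 units, contribution = 119,850 × €221.46 = €26,541,981.00.
EBIT = €26,541,981.00 − €12,664,500 = €13,877,481.00. Interest = €2,603,898.00, so EBIT − I = €11,273,583.00.
Degree of total leverage = total CM / (EBIT − interest) = €26,541,981.00 / €11,273,583.00 = 2.3544.

2.35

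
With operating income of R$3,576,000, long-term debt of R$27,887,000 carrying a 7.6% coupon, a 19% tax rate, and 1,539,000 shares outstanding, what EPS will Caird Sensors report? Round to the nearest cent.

Pre-tax income = R$3,576,000 − R$2,119,412.00 = R$1,456,588.00.
Net income = R$1,456,588.00 × (1 − 0.19) = R$1,179,836.28.
EPS = R$1,179,836.28 ÷ 1,539,000 = R$0.77.

R$0.77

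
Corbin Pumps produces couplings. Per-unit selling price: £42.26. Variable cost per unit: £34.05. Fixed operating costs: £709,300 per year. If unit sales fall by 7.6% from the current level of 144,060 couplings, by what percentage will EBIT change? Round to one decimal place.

-19.0%

Total contribution margin = 144,060 × £8.21 = £1,182,732.60.
EBIT = £1,182,732.60 − £709,300 = £473,432.60.
So DOL = total CM / EBIT = £1,182,732.60 / £473,432.60 = 2.4982.
Operating income changes by 2.4982 × -7.6% = -19.0%.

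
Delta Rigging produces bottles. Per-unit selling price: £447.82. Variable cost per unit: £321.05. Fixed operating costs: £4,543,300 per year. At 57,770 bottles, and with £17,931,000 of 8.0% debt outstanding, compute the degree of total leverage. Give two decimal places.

Total contribution margin = 57,770 × £126.77 = £7,323,502.90.
Subtracting fixed costs: EBIT = £7,323,502.90 − £4,543,300 = £2,780,202.90. Interest = £1,434,480.00, so EBIT − I = £1,345,722.90.
Degree of total leverage = total CM / (EBIT − interest) = £7,323,502.90 / £1,345,722.90 = 5.4421.

5.44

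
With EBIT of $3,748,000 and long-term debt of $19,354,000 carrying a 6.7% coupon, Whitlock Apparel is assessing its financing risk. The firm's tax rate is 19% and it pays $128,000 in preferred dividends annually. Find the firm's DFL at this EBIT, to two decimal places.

1.63

Annual interest charges come to $1,296,718.00.
Pre-tax preferred-dividend burden = $128,000 ÷ (1 − 0.19) = $158,024.69.
DFL = EBIT ÷ [EBIT − I − D_p/(1−t)] = $3,748,000 ÷ [$3,748,000 − $1,296,718.00 − $158,024.69] = $3,748,000 ÷ $2,293,257.31 = 1.6344.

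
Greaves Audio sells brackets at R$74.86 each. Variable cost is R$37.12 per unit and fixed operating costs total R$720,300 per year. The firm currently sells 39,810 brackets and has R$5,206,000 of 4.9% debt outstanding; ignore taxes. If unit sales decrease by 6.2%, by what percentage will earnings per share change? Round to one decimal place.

At 39,810 units, contribution = 39,810 × R$37.74 = R$1,502,429.40.
Subtracting fixed costs: EBIT = R$1,502,429.40 − R$720,300 = R$782,129.40.
After interest of R$255,094.00, pre-tax earnings = R$527,035.40.
DCL = total CM / (EBIT − I) = R$1,502,429.40 / R$527,035.40 = 2.8507.
EPS therefore changes by 2.8507 × (-6.2%) = -17.7%.

-17.7%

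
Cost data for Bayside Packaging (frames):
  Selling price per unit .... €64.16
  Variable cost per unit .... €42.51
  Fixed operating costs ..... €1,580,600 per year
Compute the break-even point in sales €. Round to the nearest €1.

Contribution margin per unit = €64.16 − €42.51 = €21.65, a CM ratio of €21.65 ÷ €64.16 = 0.3374.
Break-even sales = FC ÷ CM ratio = €1,580,600 × €64.16 / €21.65 = €4,684,125.

€4,684,125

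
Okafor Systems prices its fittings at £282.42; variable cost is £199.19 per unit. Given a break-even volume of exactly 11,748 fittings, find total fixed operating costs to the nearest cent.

£977,786.04

Each unit contributes £282.42 − £199.19 = £83.23.
Since BE = FC / CM, FC = 11,748 × £83.23 = £977,786.04.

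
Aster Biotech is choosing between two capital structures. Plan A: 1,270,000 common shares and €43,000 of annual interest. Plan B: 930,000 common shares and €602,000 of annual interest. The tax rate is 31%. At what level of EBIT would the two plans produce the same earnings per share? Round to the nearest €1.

€2,131,029

At indifference, (EBIT − 43,000)(1 − t)/1,270,000 = (EBIT − 602,000)(1 − t)/930,000.
Cancelling (1 − t) and cross-multiplying: 930,000·(EBIT − 43,000) = 1,270,000·(EBIT − 602,000).
Solving, EBIT = (602,000·1,270,000 − 43,000·930,000) / (1,270,000 − 930,000) = 724,550,000,000 / 340,000 = 2,131,029.41.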